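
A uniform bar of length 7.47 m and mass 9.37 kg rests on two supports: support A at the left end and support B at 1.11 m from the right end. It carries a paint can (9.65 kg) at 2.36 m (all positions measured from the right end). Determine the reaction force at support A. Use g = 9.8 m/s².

R_A ≈ 56.5 N

Taking torques about support B:
Beam weight: 9.37 × 9.8 = 91.83 N down at 3.735 m → arm 2.625 m, τ = 91.83 × 2.625 = 241.1 N·m counterclockwise.
Paint can: 9.65 × 9.8 = 94.57 N down at 2.36 m → arm 1.25 m, τ = 94.57 × 1.25 = 118.2 N·m counterclockwise.
Net load moment about support B = 359.3 N·m counterclockwise.
Reaction R at support A is upward at 7.47 m, arm 6.36 m → moment R × 6.36 clockwise.
Balancing moments: R × 6.36 = 359.3, giving R = 56.5 N.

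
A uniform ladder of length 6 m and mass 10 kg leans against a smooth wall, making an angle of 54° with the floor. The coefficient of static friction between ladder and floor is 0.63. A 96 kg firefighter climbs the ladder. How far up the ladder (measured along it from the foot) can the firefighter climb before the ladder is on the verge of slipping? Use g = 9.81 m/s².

Take moments about the foot of the ladder.
Ladder weight 10×9.81 = 98.1 N acts at 3 m along the ladder; its horizontal arm is 3·cos54° = 1.763 m → τ = 173 N·m clockwise.
Firefighter weight 96×9.81 = 941.8 N at distance d → arm d·cos54° → τ = 941.8·d·0.5878 clockwise.
Wall normal N at the top has arm L sinθ = 4.854 m counterclockwise, so Στ = 0 gives N·4.854 = 173 + 553.6·d.
ΣFy = 0 ⇒ N_floor = 1040 N, so the maximum friction is μ_s·N_floor = 0.63×1040 = 655.2 N. ΣFx = 0 ⇒ N_wall = f, so at the slipping point N = 655.2 N.
Substituting: 655.2×4.854 = 173 + 553.6·d ⇒ d = (3180 − 173) / 553.6 = 5.43 m.

d ≈ 5.43 m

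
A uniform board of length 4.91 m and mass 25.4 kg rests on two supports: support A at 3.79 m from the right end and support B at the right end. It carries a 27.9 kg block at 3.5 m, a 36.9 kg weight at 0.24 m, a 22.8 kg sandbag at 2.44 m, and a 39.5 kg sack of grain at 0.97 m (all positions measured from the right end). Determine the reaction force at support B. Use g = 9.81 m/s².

Choose support A as the axis so its reaction then has zero moment arm.
Beam weight: 25.4 × 9.81 = 249.2 N down at 2.455 m → arm 1.335 m, τ = 249.2 × 1.335 = 332.7 N·m clockwise.
Block: 27.9 × 9.81 = 273.7 N down at 3.5 m → arm 0.29 m, τ = 273.7 × 0.29 = 79.37 N·m clockwise.
Weight: 36.9 × 9.81 = 362 N down at 0.24 m → arm 3.55 m, τ = 362 × 3.55 = 1285 N·m clockwise.
Sandbag: 22.8 × 9.81 = 223.7 N down at 2.44 m → arm 1.35 m, τ = 223.7 × 1.35 = 302 N·m clockwise.
Sack of grain: 39.5 × 9.81 = 387.5 N down at 0.97 m → arm 2.82 m, τ = 387.5 × 2.82 = 1093 N·m clockwise.
Net load moment about support A = 3092 N·m clockwise.
Reaction R at support B is upward at 0 m, arm 3.79 m → moment R × 3.79 counterclockwise.
Setting net torque to zero: R × 3.79 = 3092 → R = 816 N.

R_B ≈ 816 N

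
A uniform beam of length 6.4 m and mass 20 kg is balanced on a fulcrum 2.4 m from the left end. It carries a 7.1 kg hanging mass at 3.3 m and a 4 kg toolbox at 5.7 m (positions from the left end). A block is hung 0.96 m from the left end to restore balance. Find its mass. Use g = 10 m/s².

Sum moments about the fulcrum (at 2.4 m from the left end) (the support reaction has zero arm there).
Beam weight: 20 × 10 = 200 N down at 3.2 m → arm 0.8 m, τ = 200 × 0.8 = 160 N·m clockwise.
Hanging mass: 7.1 × 10 = 71 N down at 3.3 m → arm 0.9 m, τ = 71 × 0.9 = 63.9 N·m clockwise.
Toolbox: 4 × 10 = 40 N down at 5.7 m → arm 3.3 m, τ = 40 × 3.3 = 132 N·m clockwise.
Net moment of known loads = 355.9 N·m clockwise.
An unknown mass m at 0.96 m has arm 1.44 m; its moment is m·g·1.44 counterclockwise.
For rotational equilibrium, m × 10 × 1.44 = 355.9, so m = 355.9 / (10 × 1.44) = 24.7 kg.

m ≈ 24.7 kg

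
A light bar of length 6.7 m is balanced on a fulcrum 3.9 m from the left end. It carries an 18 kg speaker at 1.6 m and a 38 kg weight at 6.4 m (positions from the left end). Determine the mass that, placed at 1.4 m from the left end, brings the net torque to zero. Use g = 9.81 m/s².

m ≈ 21.4 kg

Choose the fulcrum (at 3.9 m from the left end) as the axis so the support reaction has zero arm there.
Speaker: 18 × 9.81 = 176.6 N down at 1.6 m → arm 2.3 m, τ = 176.6 × 2.3 = 406.2 N·m counterclockwise.
Weight: 38 × 9.81 = 372.8 N down at 6.4 m → arm 2.5 m, τ = 372.8 × 2.5 = 932 N·m clockwise.
Net moment of known loads = 525.8 N·m clockwise.
An unknown mass m at 1.4 m has arm 2.5 m; its moment is m·g·2.5 counterclockwise.
Setting net torque to zero: m × 9.81 × 2.5 = 525.8 → m = 525.8 / (9.81 × 2.5) = 21.4 kg.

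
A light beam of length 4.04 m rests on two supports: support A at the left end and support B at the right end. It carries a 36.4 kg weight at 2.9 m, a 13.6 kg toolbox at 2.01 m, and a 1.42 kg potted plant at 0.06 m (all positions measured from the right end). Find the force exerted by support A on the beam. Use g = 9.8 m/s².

R_A ≈ 323 N

Take moments about support B.
Weight: 36.4 × 9.8 = 356.7 N down at 2.9 m → arm 2.9 m, τ = 356.7 × 2.9 = 1034 N·m counterclockwise.
Toolbox: 13.6 × 9.8 = 133.3 N down at 2.01 m → arm 2.01 m, τ = 133.3 × 2.01 = 267.9 N·m counterclockwise.
Potted plant: 1.42 × 9.8 = 13.92 N down at 0.06 m → arm 0.06 m, τ = 13.92 × 0.06 = 0.8352 N·m counterclockwise.
Net load moment about support B = 1303 N·m counterclockwise.
Reaction R at support A is upward at 4.04 m, arm 4.04 m → moment R × 4.04 clockwise.
Balancing moments: R × 4.04 = 1303, giving R = 323 N.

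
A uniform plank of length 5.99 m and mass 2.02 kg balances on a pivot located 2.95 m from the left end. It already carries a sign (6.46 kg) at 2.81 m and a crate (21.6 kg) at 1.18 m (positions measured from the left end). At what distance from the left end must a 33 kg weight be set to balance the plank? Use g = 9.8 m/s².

x ≈ 4.13 m from the left end

About the pivot (at 2.95 m from the left end):
Beam weight: 2.02 × 9.8 = 19.8 N down at 2.995 m → arm 0.045 m, τ = 19.8 × 0.045 = 0.891 N·m clockwise.
Sign: 6.46 × 9.8 = 63.31 N down at 2.81 m → arm 0.14 m, τ = 63.31 × 0.14 = 8.863 N·m counterclockwise.
Crate: 21.6 × 9.8 = 211.7 N down at 1.18 m → arm 1.77 m, τ = 211.7 × 1.77 = 374.7 N·m counterclockwise.
Net moment of existing loads = 382.7 N·m counterclockwise.
The weight weighs 33 × 9.8 = 323.4 N and must supply an equal clockwise moment, so its lever arm about the pivot is 382.7 / 323.4 = 1.18 m.
That puts it at 2.95 + 1.18 = 4.13 m from the left end.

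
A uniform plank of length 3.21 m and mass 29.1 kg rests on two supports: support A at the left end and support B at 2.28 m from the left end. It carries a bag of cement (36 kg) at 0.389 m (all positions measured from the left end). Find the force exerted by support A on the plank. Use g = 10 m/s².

Choose support B as the axis so its reaction then has zero moment arm.
Beam weight: 29.1 × 10 = 291 N down at 1.605 m → arm 0.675 m, τ = 291 × 0.675 = 196.4 N·m counterclockwise.
Bag of cement: 36 × 10 = 360 N down at 0.389 m → arm 1.891 m, τ = 360 × 1.891 = 680.8 N·m counterclockwise.
Net load moment about support B = 877.2 N·m counterclockwise.
Reaction R at support A is upward at 0 m, arm 2.28 m → moment R × 2.28 clockwise.
For rotational equilibrium, R × 2.28 = 877.2, so R = 385 N.

R_A ≈ 385 N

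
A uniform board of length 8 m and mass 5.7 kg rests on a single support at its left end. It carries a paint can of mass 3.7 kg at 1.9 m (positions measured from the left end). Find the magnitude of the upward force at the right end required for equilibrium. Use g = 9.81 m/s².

Sum moments about the left end (the unknown pivot reaction has zero arm there).
Beam weight: 5.7 × 9.81 = 55.92 N down at 4 m → arm 4 m, τ = 55.92 × 4 = 223.7 N·m clockwise.
Paint can: 3.7 × 9.81 = 36.3 N down at 1.9 m → arm 1.9 m, τ = 36.3 × 1.9 = 68.97 N·m clockwise.
Net moment of the loads = 292.7 N·m clockwise.
The upward force F acts at the right end, arm 8 m, giving F × 8 counterclockwise.
Balancing moments: F × 8 = 292.7, giving F = 292.7 / 8 = 36.6 N.

F ≈ 36.6 N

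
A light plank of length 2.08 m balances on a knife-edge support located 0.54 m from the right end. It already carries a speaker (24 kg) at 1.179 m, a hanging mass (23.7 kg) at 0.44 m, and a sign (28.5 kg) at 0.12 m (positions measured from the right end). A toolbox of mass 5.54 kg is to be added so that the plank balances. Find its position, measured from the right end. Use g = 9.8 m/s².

x ≈ 0.36 m from the right end

Taking torques about the knife-edge support (at 0.54 m from the right end):
Speaker: 24 × 9.8 = 235.2 N down at 1.179 m → arm 0.639 m, τ = 235.2 × 0.639 = 150.3 N·m counterclockwise.
Hanging mass: 23.7 × 9.8 = 232.3 N down at 0.44 m → arm 0.1 m, τ = 232.3 × 0.1 = 23.23 N·m clockwise.
Sign: 28.5 × 9.8 = 279.3 N down at 0.12 m → arm 0.42 m, τ = 279.3 × 0.42 = 117.3 N·m clockwise.
Net moment of existing loads = 9.77 N·m counterclockwise.
The toolbox weighs 5.54 × 9.8 = 54.29 N and must supply an equal clockwise moment, so its lever arm about the knife-edge support is 9.77 / 54.29 = 0.18 m.
That puts it at 0.54 − 0.18 = 0.36 m from the right end.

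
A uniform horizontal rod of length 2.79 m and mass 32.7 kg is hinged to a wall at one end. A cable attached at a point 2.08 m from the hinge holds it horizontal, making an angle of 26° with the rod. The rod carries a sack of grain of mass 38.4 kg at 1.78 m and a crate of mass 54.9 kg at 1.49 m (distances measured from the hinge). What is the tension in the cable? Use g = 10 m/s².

Choose the hinge as the axis so the unknown hinge reaction has zero arm there.
Beam weight: 32.7 × 10 = 327 N down at 1.395 m → arm 1.395 m, τ = 327 × 1.395 = 456.2 N·m clockwise.
Sack of grain: 38.4 × 10 = 384 N down at 1.78 m → arm 1.78 m, τ = 384 × 1.78 = 683.5 N·m clockwise.
Crate: 54.9 × 10 = 549 N down at 1.49 m → arm 1.49 m, τ = 549 × 1.49 = 818 N·m clockwise.
Total clockwise load moment = 1958 N·m.
The cable tension T acts at 2.08 m; only its component perpendicular to the rod, T sinθ, produces torque. sin 26° = 0.4384.
Balancing moments: T × 2.08 × 0.4384 = 1958, giving T = 1958 / 0.9119 = 2150 N.

T ≈ 2150 N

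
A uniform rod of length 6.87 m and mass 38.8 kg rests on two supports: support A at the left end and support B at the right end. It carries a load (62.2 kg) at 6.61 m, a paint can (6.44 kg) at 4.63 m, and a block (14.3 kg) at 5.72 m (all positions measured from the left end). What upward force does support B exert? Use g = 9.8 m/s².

R_B ≈ 936 N

About support A:
Beam weight: 38.8 × 9.8 = 380.2 N down at 3.435 m → arm 3.435 m, τ = 380.2 × 3.435 = 1306 N·m clockwise.
Load: 62.2 × 9.8 = 609.6 N down at 6.61 m → arm 6.61 m, τ = 609.6 × 6.61 = 4029 N·m clockwise.
Paint can: 6.44 × 9.8 = 63.11 N down at 4.63 m → arm 4.63 m, τ = 63.11 × 4.63 = 292.2 N·m clockwise.
Block: 14.3 × 9.8 = 140.1 N down at 5.72 m → arm 5.72 m, τ = 140.1 × 5.72 = 801.4 N·m clockwise.
Net load moment about support A = 6429 N·m clockwise.
Reaction R at support B is upward at 6.87 m, arm 6.87 m → moment R × 6.87 counterclockwise.
Setting net torque to zero: R × 6.87 = 6429 → R = 936 N.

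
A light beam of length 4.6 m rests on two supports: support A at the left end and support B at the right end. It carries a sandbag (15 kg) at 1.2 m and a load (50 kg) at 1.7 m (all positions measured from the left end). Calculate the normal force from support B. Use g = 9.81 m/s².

Sum moments about support A (its reaction then has zero moment arm).
Sandbag: 15 × 9.81 = 147.2 N down at 1.2 m → arm 1.2 m, τ = 147.2 × 1.2 = 176.6 N·m clockwise.
Load: 50 × 9.81 = 490.5 N down at 1.7 m → arm 1.7 m, τ = 490.5 × 1.7 = 833.9 N·m clockwise.
Net load moment about support A = 1010 N·m clockwise.
Reaction R at support B is upward at 4.6 m, arm 4.6 m → moment R × 4.6 counterclockwise.
Balancing moments: R × 4.6 = 1010, giving R = 220 N.

R_B ≈ 220 N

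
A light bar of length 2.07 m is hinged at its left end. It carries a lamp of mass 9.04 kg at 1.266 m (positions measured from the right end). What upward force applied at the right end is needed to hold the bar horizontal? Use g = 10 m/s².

F ≈ 35.1 N

Taking torques about the left end:
Lamp: 9.04 × 10 = 90.4 N down at 1.266 m → arm 0.804 m, τ = 90.4 × 0.804 = 72.68 N·m clockwise.
Net moment of the loads = 72.68 N·m clockwise.
The upward force F acts at the right end, arm 2.07 m, giving F × 2.07 counterclockwise.
For rotational equilibrium, F × 2.07 = 72.68, so F = 72.68 / 2.07 = 35.1 N.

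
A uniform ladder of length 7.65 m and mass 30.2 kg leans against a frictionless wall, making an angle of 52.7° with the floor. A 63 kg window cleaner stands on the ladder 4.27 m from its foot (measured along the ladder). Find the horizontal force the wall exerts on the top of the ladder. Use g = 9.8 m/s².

Sum moments about the foot of the ladder (the floor normal and friction both act there and drop out).
Ladder weight 30.2×9.8 = 296 N acts at 3.825 m along the ladder; its horizontal arm is 3.825·cos52.7° = 2.318 m → τ = 686.1 N·m clockwise.
Window cleaner: 63×9.8 = 617.4 N at 4.27 m → arm 2.588 m → τ = 1598 N·m clockwise.
Wall normal N acts horizontally at the top; its moment arm is the height L sinθ = 7.65·sin52.7° = 6.085 m, counterclockwise.
Στ = 0 ⇒ N × 6.085 = 2284 ⇒ N = 375 N.

N_wall ≈ 375 N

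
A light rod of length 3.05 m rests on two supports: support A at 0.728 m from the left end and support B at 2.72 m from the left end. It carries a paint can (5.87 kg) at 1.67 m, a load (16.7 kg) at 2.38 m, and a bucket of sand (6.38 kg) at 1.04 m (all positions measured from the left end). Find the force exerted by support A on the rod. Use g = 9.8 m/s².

About support B:
Paint can: 5.87 × 9.8 = 57.53 N down at 1.67 m → arm 1.05 m, τ = 57.53 × 1.05 = 60.41 N·m counterclockwise.
Load: 16.7 × 9.8 = 163.7 N down at 2.38 m → arm 0.34 m, τ = 163.7 × 0.34 = 55.66 N·m counterclockwise.
Bucket of sand: 6.38 × 9.8 = 62.52 N down at 1.04 m → arm 1.68 m, τ = 62.52 × 1.68 = 105 N·m counterclockwise.
Net load moment about support B = 221.1 N·m counterclockwise.
Reaction R at support A is upward at 0.728 m, arm 1.992 m → moment R × 1.992 clockwise.
Setting net torque to zero: R × 1.992 = 221.1 → R = 111 N.

R_A ≈ 111 N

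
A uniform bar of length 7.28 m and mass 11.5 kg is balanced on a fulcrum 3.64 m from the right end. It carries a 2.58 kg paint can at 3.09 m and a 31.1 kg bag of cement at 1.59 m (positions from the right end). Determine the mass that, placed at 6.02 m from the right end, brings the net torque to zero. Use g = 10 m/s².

Sum moments about the fulcrum (at 3.64 m from the right end) (the support reaction has zero arm there).
Beam weight: acts at the fulcrum, moment arm 0 → no torque.
Paint can: 2.58 × 10 = 25.8 N down at 3.09 m → arm 0.55 m, τ = 25.8 × 0.55 = 14.19 N·m clockwise.
Bag of cement: 31.1 × 10 = 311 N down at 1.59 m → arm 2.05 m, τ = 311 × 2.05 = 637.5 N·m clockwise.
Net moment of known loads = 651.7 N·m clockwise.
An unknown mass m at 6.02 m has arm 2.38 m; its moment is m·g·2.38 counterclockwise.
Balancing moments: m × 10 × 2.38 = 651.7, giving m = 651.7 / (10 × 2.38) = 27.4 kg.

m ≈ 27.4 kg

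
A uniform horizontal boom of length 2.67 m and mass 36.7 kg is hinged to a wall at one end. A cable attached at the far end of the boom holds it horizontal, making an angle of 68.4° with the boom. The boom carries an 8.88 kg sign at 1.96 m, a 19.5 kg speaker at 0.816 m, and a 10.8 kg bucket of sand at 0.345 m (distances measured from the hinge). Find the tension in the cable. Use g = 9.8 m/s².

Choose the hinge as the axis so the unknown hinge reaction has zero arm there.
Beam weight: 36.7 × 9.8 = 359.7 N down at 1.335 m → arm 1.335 m, τ = 359.7 × 1.335 = 480.2 N·m clockwise.
Sign: 8.88 × 9.8 = 87.02 N down at 1.96 m → arm 1.96 m, τ = 87.02 × 1.96 = 170.6 N·m clockwise.
Speaker: 19.5 × 9.8 = 191.1 N down at 0.816 m → arm 0.816 m, τ = 191.1 × 0.816 = 155.9 N·m clockwise.
Bucket of sand: 10.8 × 9.8 = 105.8 N down at 0.345 m → arm 0.345 m, τ = 105.8 × 0.345 = 36.5 N·m clockwise.
Total clockwise load moment = 843.2 N·m.
The cable tension T acts at 2.67 m; only its component perpendicular to the boom, T sinθ, produces torque. sin 68.4° = 0.9298.
Στ = 0 ⇒ T × 2.67 × 0.9298 = 843.2 ⇒ T = 843.2 / 2.483 = 340 N.

T ≈ 340 N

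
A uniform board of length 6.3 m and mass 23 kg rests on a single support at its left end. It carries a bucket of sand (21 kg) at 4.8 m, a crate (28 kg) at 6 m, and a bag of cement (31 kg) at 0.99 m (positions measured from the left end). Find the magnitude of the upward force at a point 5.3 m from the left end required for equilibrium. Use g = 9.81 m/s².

F ≈ 688 N

About the left end:
Beam weight: 23 × 9.81 = 225.6 N down at 3.15 m → arm 3.15 m, τ = 225.6 × 3.15 = 710.6 N·m clockwise.
Bucket of sand: 21 × 9.81 = 206 N down at 4.8 m → arm 4.8 m, τ = 206 × 4.8 = 988.8 N·m clockwise.
Crate: 28 × 9.81 = 274.7 N down at 6 m → arm 6 m, τ = 274.7 × 6 = 1648 N·m clockwise.
Bag of cement: 31 × 9.81 = 304.1 N down at 0.99 m → arm 0.99 m, τ = 304.1 × 0.99 = 301.1 N·m clockwise.
Net moment of the loads = 3648 N·m clockwise.
The upward force F acts at a point 5.3 m from the left end, arm 5.3 m, giving F × 5.3 counterclockwise.
Balancing moments: F × 5.3 = 3648, giving F = 3648 / 5.3 = 688 N.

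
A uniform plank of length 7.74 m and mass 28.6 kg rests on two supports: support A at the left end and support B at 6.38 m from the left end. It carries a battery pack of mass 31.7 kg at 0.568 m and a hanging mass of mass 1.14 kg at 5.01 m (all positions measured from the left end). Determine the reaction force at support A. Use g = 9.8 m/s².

R_A ≈ 396 N

Taking torques about support B:
Beam weight: 28.6 × 9.8 = 280.3 N down at 3.87 m → arm 2.51 m, τ = 280.3 × 2.51 = 703.6 N·m counterclockwise.
Battery pack: 31.7 × 9.8 = 310.7 N down at 0.568 m → arm 5.812 m, τ = 310.7 × 5.812 = 1806 N·m counterclockwise.
Hanging mass: 1.14 × 9.8 = 11.17 N down at 5.01 m → arm 1.37 m, τ = 11.17 × 1.37 = 15.3 N·m counterclockwise.
Net load moment about support B = 2525 N·m counterclockwise.
Reaction R at support A is upward at 0 m, arm 6.38 m → moment R × 6.38 clockwise.
Setting net torque to zero: R × 6.38 = 2525 → R = 396 N.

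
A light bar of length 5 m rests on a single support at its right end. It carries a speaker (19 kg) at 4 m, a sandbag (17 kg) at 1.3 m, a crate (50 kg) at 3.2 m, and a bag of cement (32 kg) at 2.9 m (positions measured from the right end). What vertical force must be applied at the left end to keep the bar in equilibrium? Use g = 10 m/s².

F ≈ 702 N

About the right end:
Speaker: 19 × 10 = 190 N down at 4 m → arm 4 m, τ = 190 × 4 = 760 N·m counterclockwise.
Sandbag: 17 × 10 = 170 N down at 1.3 m → arm 1.3 m, τ = 170 × 1.3 = 221 N·m counterclockwise.
Crate: 50 × 10 = 500 N down at 3.2 m → arm 3.2 m, τ = 500 × 3.2 = 1600 N·m counterclockwise.
Bag of cement: 32 × 10 = 320 N down at 2.9 m → arm 2.9 m, τ = 320 × 2.9 = 928 N·m counterclockwise.
Net moment of the loads = 3509 N·m counterclockwise.
The upward force F acts at the left end, arm 5 m, giving F × 5 clockwise.
For rotational equilibrium, F × 5 = 3509, so F = 3509 / 5 = 702 N.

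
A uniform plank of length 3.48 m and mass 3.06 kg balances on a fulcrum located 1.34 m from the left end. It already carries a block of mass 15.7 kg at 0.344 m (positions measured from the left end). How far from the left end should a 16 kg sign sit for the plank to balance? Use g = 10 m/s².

Sum moments about the fulcrum (at 1.34 m from the left end) (the support reaction has zero arm there).
Beam weight: 3.06 × 10 = 30.6 N down at 1.74 m → arm 0.4 m, τ = 30.6 × 0.4 = 12.24 N·m clockwise.
Block: 15.7 × 10 = 157 N down at 0.344 m → arm 0.996 m, τ = 157 × 0.996 = 156.4 N·m counterclockwise.
Net moment of existing loads = 144.2 N·m counterclockwise.
The sign weighs 16 × 10 = 160 N and must supply an equal clockwise moment, so its lever arm about the fulcrum is 144.2 / 160 = 0.901 m.
That puts it at 1.34 + 0.901 = 2.24 m from the left end.

x ≈ 2.24 m from the left end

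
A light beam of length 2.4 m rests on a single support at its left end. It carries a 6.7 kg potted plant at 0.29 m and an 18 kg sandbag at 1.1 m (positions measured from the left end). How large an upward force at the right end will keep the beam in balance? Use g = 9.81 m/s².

Sum moments about the left end (the unknown pivot reaction has zero arm there).
Potted plant: 6.7 × 9.81 = 65.73 N down at 0.29 m → arm 0.29 m, τ = 65.73 × 0.29 = 19.06 N·m clockwise.
Sandbag: 18 × 9.81 = 176.6 N down at 1.1 m → arm 1.1 m, τ = 176.6 × 1.1 = 194.3 N·m clockwise.
Net moment of the loads = 213.4 N·m clockwise.
The upward force F acts at the right end, arm 2.4 m, giving F × 2.4 counterclockwise.
For rotational equilibrium, F × 2.4 = 213.4, so F = 213.4 / 2.4 = 88.9 N.

F ≈ 88.9 N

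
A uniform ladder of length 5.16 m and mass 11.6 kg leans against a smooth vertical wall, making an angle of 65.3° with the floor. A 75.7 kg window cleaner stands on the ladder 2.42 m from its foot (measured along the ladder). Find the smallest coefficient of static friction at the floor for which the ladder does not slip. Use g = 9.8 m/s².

μ_min ≈ 0.218

Take moments about the foot of the ladder.
Ladder weight 11.6×9.8 = 113.7 N acts at 2.58 m along the ladder; its horizontal arm is 2.58·cos65.3° = 1.078 m → τ = 122.6 N·m clockwise.
Window cleaner: 75.7×9.8 = 741.9 N at 2.42 m → arm 1.011 m → τ = 750.1 N·m clockwise.
Wall normal N acts horizontally at the top; its moment arm is the height L sinθ = 5.16·sin65.3° = 4.688 m, counterclockwise.
Balancing moments: N × 4.688 = 872.7, giving N = 186.2 N.
ΣFx = 0 ⇒ f = N_wall = 186.2 N. ΣFy = 0 ⇒ N_floor = 855.6 N.
μ_min = f / N_floor = 186.2 / 855.6 = 0.218.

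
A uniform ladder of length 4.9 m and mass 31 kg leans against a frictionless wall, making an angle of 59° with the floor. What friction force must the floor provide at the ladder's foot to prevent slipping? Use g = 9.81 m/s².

f ≈ 91.4 N

About the foot of the ladder:
Ladder weight 31×9.81 = 304.1 N acts at 2.45 m along the ladder; its horizontal arm is 2.45·cos59° = 1.262 m → τ = 383.8 N·m clockwise.
Wall normal N acts horizontally at the top; its moment arm is the height L sinθ = 4.9·sin59° = 4.2 m, counterclockwise.
For rotational equilibrium, N × 4.2 = 383.8, so N = 91.4 N.
ΣFx = 0: friction at the foot balances the wall's push, so f = N_wall = 91.4 N.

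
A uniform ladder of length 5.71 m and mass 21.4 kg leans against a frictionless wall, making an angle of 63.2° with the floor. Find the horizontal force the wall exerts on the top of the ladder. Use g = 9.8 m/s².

N_wall ≈ 53 N

Sum moments about the foot of the ladder (the floor normal and friction both act there and drop out).
Ladder weight 21.4×9.8 = 209.7 N acts at 2.855 m along the ladder; its horizontal arm is 2.855·cos63.2° = 1.287 m → τ = 269.9 N·m clockwise.
Wall normal N acts horizontally at the top; its moment arm is the height L sinθ = 5.71·sin63.2° = 5.097 m, counterclockwise.
Στ = 0 ⇒ N × 5.097 = 269.9 ⇒ N = 53 N.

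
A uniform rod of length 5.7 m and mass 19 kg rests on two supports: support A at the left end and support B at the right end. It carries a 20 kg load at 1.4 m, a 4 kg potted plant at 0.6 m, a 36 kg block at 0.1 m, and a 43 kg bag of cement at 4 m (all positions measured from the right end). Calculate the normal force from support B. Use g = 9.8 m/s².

R_B ≈ 748 N

Sum moments about support A (its reaction then has zero moment arm).
Beam weight: 19 × 9.8 = 186.2 N down at 2.85 m → arm 2.85 m, τ = 186.2 × 2.85 = 530.7 N·m clockwise.
Load: 20 × 9.8 = 196 N down at 1.4 m → arm 4.3 m, τ = 196 × 4.3 = 842.8 N·m clockwise.
Potted plant: 4 × 9.8 = 39.2 N down at 0.6 m → arm 5.1 m, τ = 39.2 × 5.1 = 199.9 N·m clockwise.
Block: 36 × 9.8 = 352.8 N down at 0.1 m → arm 5.6 m, τ = 352.8 × 5.6 = 1976 N·m clockwise.
Bag of cement: 43 × 9.8 = 421.4 N down at 4 m → arm 1.7 m, τ = 421.4 × 1.7 = 716.4 N·m clockwise.
Net load moment about support A = 4266 N·m clockwise.
Reaction R at support B is upward at 0 m, arm 5.7 m → moment R × 5.7 counterclockwise.
For rotational equilibrium, R × 5.7 = 4266, so R = 748 N.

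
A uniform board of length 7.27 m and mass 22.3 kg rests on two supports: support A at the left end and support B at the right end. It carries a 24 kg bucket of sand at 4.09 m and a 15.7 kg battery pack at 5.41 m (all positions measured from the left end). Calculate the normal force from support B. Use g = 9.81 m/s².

R_B ≈ 356 N

Take moments about support A.
Beam weight: 22.3 × 9.81 = 218.8 N down at 3.635 m → arm 3.635 m, τ = 218.8 × 3.635 = 795.3 N·m clockwise.
Bucket of sand: 24 × 9.81 = 235.4 N down at 4.09 m → arm 4.09 m, τ = 235.4 × 4.09 = 962.8 N·m clockwise.
Battery pack: 15.7 × 9.81 = 154 N down at 5.41 m → arm 5.41 m, τ = 154 × 5.41 = 833.1 N·m clockwise.
Net load moment about support A = 2591 N·m clockwise.
Reaction R at support B is upward at 7.27 m, arm 7.27 m → moment R × 7.27 counterclockwise.
Balancing moments: R × 7.27 = 2591, giving R = 356 N.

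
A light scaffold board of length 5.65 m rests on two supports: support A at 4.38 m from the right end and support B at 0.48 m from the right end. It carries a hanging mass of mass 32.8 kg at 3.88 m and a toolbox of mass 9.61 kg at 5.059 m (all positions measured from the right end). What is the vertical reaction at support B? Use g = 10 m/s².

Take moments about support A.
Hanging mass: 32.8 × 10 = 328 N down at 3.88 m → arm 0.5 m, τ = 328 × 0.5 = 164 N·m clockwise.
Toolbox: 9.61 × 10 = 96.1 N down at 5.059 m → arm 0.679 m, τ = 96.1 × 0.679 = 65.25 N·m counterclockwise.
Net load moment about support A = 98.75 N·m clockwise.
Reaction R at support B is upward at 0.48 m, arm 3.9 m → moment R × 3.9 counterclockwise.
For rotational equilibrium, R × 3.9 = 98.75, so R = 25.3 N.

R_B ≈ 25.3 N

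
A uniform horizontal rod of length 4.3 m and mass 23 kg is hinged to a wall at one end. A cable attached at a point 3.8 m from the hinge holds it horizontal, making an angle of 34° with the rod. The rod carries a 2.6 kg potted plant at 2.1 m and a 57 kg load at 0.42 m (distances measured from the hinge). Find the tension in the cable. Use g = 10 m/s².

T ≈ 371 N

Take moments about the hinge.
Beam weight: 23 × 10 = 230 N down at 2.15 m → arm 2.15 m, τ = 230 × 2.15 = 494.5 N·m clockwise.
Potted plant: 2.6 × 10 = 26 N down at 2.1 m → arm 2.1 m, τ = 26 × 2.1 = 54.6 N·m clockwise.
Load: 57 × 10 = 570 N down at 0.42 m → arm 0.42 m, τ = 570 × 0.42 = 239.4 N·m clockwise.
Total clockwise load moment = 788.5 N·m.
The cable tension T acts at 3.8 m; only its component perpendicular to the rod, T sinθ, produces torque. sin 34° = 0.5592.
Balancing moments: T × 3.8 × 0.5592 = 788.5, giving T = 788.5 / 2.125 = 371 N.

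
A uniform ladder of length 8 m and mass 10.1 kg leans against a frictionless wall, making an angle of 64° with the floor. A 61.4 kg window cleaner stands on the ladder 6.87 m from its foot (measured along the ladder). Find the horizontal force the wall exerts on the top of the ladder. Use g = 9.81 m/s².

N_wall ≈ 276 N

Choose the foot of the ladder as the axis so the floor normal and friction both act there and drop out.
Ladder weight 10.1×9.81 = 99.08 N acts at 4 m along the ladder; its horizontal arm is 4·cos64° = 1.753 m → τ = 173.7 N·m clockwise.
Window cleaner: 61.4×9.81 = 602.3 N at 6.87 m → arm 3.012 m → τ = 1814 N·m clockwise.
Wall normal N acts horizontally at the top; its moment arm is the height L sinθ = 8·sin64° = 7.19 m, counterclockwise.
Setting net torque to zero: N × 7.19 = 1988 → N = 276 N.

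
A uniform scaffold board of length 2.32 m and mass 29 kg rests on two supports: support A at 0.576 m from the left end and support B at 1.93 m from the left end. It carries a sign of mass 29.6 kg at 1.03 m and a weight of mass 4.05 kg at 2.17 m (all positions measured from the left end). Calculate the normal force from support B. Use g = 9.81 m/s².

R_B ≈ 267 N

Take moments about support A.
Beam weight: 29 × 9.81 = 284.5 N down at 1.16 m → arm 0.584 m, τ = 284.5 × 0.584 = 166.1 N·m clockwise.
Sign: 29.6 × 9.81 = 290.4 N down at 1.03 m → arm 0.454 m, τ = 290.4 × 0.454 = 131.8 N·m clockwise.
Weight: 4.05 × 9.81 = 39.73 N down at 2.17 m → arm 1.594 m, τ = 39.73 × 1.594 = 63.33 N·m clockwise.
Net load moment about support A = 361.2 N·m clockwise.
Reaction R at support B is upward at 1.93 m, arm 1.354 m → moment R × 1.354 counterclockwise.
For rotational equilibrium, R × 1.354 = 361.2, so R = 267 N.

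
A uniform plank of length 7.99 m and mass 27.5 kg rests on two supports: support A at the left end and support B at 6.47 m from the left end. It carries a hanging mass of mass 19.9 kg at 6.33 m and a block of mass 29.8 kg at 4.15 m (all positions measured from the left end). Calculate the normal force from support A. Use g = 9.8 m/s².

R_A ≈ 212 N

Taking torques about support B:
Beam weight: 27.5 × 9.8 = 269.5 N down at 3.995 m → arm 2.475 m, τ = 269.5 × 2.475 = 667 N·m counterclockwise.
Hanging mass: 19.9 × 9.8 = 195 N down at 6.33 m → arm 0.14 m, τ = 195 × 0.14 = 27.3 N·m counterclockwise.
Block: 29.8 × 9.8 = 292 N down at 4.15 m → arm 2.32 m, τ = 292 × 2.32 = 677.4 N·m counterclockwise.
Net load moment about support B = 1372 N·m counterclockwise.
Reaction R at support A is upward at 0 m, arm 6.47 m → moment R × 6.47 clockwise.
Balancing moments: R × 6.47 = 1372, giving R = 212 N.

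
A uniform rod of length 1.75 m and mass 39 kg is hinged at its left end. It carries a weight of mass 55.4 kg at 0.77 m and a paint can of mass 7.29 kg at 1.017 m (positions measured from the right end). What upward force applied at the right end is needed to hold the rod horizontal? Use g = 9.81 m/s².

Choose the left end as the axis so the unknown pivot reaction has zero arm there.
Beam weight: 39 × 9.81 = 382.6 N down at 0.875 m → arm 0.875 m, τ = 382.6 × 0.875 = 334.8 N·m clockwise.
Weight: 55.4 × 9.81 = 543.5 N down at 0.77 m → arm 0.98 m, τ = 543.5 × 0.98 = 532.6 N·m clockwise.
Paint can: 7.29 × 9.81 = 71.51 N down at 1.017 m → arm 0.733 m, τ = 71.51 × 0.733 = 52.42 N·m clockwise.
Net moment of the loads = 919.8 N·m clockwise.
The upward force F acts at the right end, arm 1.75 m, giving F × 1.75 counterclockwise.
For rotational equilibrium, F × 1.75 = 919.8, so F = 919.8 / 1.75 = 526 N.

F ≈ 526 N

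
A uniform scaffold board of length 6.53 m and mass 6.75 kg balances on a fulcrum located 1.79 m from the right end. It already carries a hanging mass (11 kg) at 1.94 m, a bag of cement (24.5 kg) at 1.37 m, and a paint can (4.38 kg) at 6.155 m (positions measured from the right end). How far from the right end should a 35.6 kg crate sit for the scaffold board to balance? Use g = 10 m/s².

Choose the fulcrum (at 1.79 m from the right end) as the axis so the support reaction has zero arm there.
Beam weight: 6.75 × 10 = 67.5 N down at 3.265 m → arm 1.475 m, τ = 67.5 × 1.475 = 99.56 N·m counterclockwise.
Hanging mass: 11 × 10 = 110 N down at 1.94 m → arm 0.15 m, τ = 110 × 0.15 = 16.5 N·m counterclockwise.
Bag of cement: 24.5 × 10 = 245 N down at 1.37 m → arm 0.42 m, τ = 245 × 0.42 = 102.9 N·m clockwise.
Paint can: 4.38 × 10 = 43.8 N down at 6.155 m → arm 4.365 m, τ = 43.8 × 4.365 = 191.2 N·m counterclockwise.
Net moment of existing loads = 204.4 N·m counterclockwise.
The crate weighs 35.6 × 10 = 356 N and must supply an equal clockwise moment, so its lever arm about the fulcrum is 204.4 / 356 = 0.574 m.
That puts it at 1.79 − 0.574 = 1.22 m from the right end.

x ≈ 1.22 m from the right end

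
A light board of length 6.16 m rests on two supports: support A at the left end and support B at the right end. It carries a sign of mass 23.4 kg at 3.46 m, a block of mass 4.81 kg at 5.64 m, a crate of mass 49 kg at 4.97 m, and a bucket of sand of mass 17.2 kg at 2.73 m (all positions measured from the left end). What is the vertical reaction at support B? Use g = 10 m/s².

Taking torques about support A:
Sign: 23.4 × 10 = 234 N down at 3.46 m → arm 3.46 m, τ = 234 × 3.46 = 809.6 N·m clockwise.
Block: 4.81 × 10 = 48.1 N down at 5.64 m → arm 5.64 m, τ = 48.1 × 5.64 = 271.3 N·m clockwise.
Crate: 49 × 10 = 490 N down at 4.97 m → arm 4.97 m, τ = 490 × 4.97 = 2435 N·m clockwise.
Bucket of sand: 17.2 × 10 = 172 N down at 2.73 m → arm 2.73 m, τ = 172 × 2.73 = 469.6 N·m clockwise.
Net load moment about support A = 3986 N·m clockwise.
Reaction R at support B is upward at 6.16 m, arm 6.16 m → moment R × 6.16 counterclockwise.
Balancing moments: R × 6.16 = 3986, giving R = 647 N.

R_B ≈ 647 N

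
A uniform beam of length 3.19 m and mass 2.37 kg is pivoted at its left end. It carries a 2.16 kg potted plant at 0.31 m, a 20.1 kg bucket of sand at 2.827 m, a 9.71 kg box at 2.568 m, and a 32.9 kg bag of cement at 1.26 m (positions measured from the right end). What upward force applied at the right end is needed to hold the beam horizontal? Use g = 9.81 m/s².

Take moments about the left end.
Beam weight: 2.37 × 9.81 = 23.25 N down at 1.595 m → arm 1.595 m, τ = 23.25 × 1.595 = 37.08 N·m clockwise.
Potted plant: 2.16 × 9.81 = 21.19 N down at 0.31 m → arm 2.88 m, τ = 21.19 × 2.88 = 61.03 N·m clockwise.
Bucket of sand: 20.1 × 9.81 = 197.2 N down at 2.827 m → arm 0.363 m, τ = 197.2 × 0.363 = 71.58 N·m clockwise.
Box: 9.71 × 9.81 = 95.26 N down at 2.568 m → arm 0.622 m, τ = 95.26 × 0.622 = 59.25 N·m clockwise.
Bag of cement: 32.9 × 9.81 = 322.7 N down at 1.26 m → arm 1.93 m, τ = 322.7 × 1.93 = 622.8 N·m clockwise.
Net moment of the loads = 851.7 N·m clockwise.
The upward force F acts at the right end, arm 3.19 m, giving F × 3.19 counterclockwise.
For rotational equilibrium, F × 3.19 = 851.7, so F = 851.7 / 3.19 = 267 N.

F ≈ 267 N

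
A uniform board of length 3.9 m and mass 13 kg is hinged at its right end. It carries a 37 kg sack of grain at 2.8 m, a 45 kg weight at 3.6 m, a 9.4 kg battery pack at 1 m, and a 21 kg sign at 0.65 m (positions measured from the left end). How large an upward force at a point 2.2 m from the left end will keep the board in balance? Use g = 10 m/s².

F ≈ 1030 N

Taking torques about the right end:
Beam weight: 13 × 10 = 130 N down at 1.95 m → arm 1.95 m, τ = 130 × 1.95 = 253.5 N·m counterclockwise.
Sack of grain: 37 × 10 = 370 N down at 2.8 m → arm 1.1 m, τ = 370 × 1.1 = 407 N·m counterclockwise.
Weight: 45 × 10 = 450 N down at 3.6 m → arm 0.3 m, τ = 450 × 0.3 = 135 N·m counterclockwise.
Battery pack: 9.4 × 10 = 94 N down at 1 m → arm 2.9 m, τ = 94 × 2.9 = 272.6 N·m counterclockwise.
Sign: 21 × 10 = 210 N down at 0.65 m → arm 3.25 m, τ = 210 × 3.25 = 682.5 N·m counterclockwise.
Net moment of the loads = 1751 N·m counterclockwise.
The upward force F acts at a point 2.2 m from the left end, arm 1.7 m, giving F × 1.7 clockwise.
Setting net torque to zero: F × 1.7 = 1751 → F = 1751 / 1.7 = 1030 N.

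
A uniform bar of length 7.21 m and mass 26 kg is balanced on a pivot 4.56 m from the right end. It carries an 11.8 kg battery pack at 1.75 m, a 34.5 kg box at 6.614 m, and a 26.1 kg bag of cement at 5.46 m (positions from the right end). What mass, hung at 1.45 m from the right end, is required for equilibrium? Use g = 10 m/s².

m ≈ 11.7 kg

About the pivot (at 4.56 m from the right end):
Beam weight: 26 × 10 = 260 N down at 3.605 m → arm 0.955 m, τ = 260 × 0.955 = 248.3 N·m clockwise.
Battery pack: 11.8 × 10 = 118 N down at 1.75 m → arm 2.81 m, τ = 118 × 2.81 = 331.6 N·m clockwise.
Box: 34.5 × 10 = 345 N down at 6.614 m → arm 2.054 m, τ = 345 × 2.054 = 708.6 N·m counterclockwise.
Bag of cement: 26.1 × 10 = 261 N down at 5.46 m → arm 0.9 m, τ = 261 × 0.9 = 234.9 N·m counterclockwise.
Net moment of known loads = 363.6 N·m counterclockwise.
An unknown mass m at 1.45 m has arm 3.11 m; its moment is m·g·3.11 clockwise.
Στ = 0 ⇒ m × 10 × 3.11 = 363.6 ⇒ m = 363.6 / (10 × 3.11) = 11.7 kg.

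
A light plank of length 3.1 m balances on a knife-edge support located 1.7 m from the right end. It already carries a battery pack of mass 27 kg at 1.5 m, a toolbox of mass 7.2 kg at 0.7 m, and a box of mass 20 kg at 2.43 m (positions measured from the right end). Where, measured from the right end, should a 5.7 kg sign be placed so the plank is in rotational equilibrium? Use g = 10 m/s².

About the knife-edge support (at 1.7 m from the right end):
Battery pack: 27 × 10 = 270 N down at 1.5 m → arm 0.2 m, τ = 270 × 0.2 = 54 N·m clockwise.
Toolbox: 7.2 × 10 = 72 N down at 0.7 m → arm 1 m, τ = 72 × 1 = 72 N·m clockwise.
Box: 20 × 10 = 200 N down at 2.43 m → arm 0.73 m, τ = 200 × 0.73 = 146 N·m counterclockwise.
Net moment of existing loads = 20 N·m counterclockwise.
The sign weighs 5.7 × 10 = 57 N and must supply an equal clockwise moment, so its lever arm about the knife-edge support is 20 / 57 = 0.351 m.
That puts it at 1.7 − 0.351 = 1.35 m from the right end.

x ≈ 1.35 m from the right end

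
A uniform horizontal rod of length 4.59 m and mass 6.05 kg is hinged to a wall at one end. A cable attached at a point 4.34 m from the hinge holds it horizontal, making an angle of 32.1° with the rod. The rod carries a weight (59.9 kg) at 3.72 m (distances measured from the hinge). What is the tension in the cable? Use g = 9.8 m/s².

T ≈ 1010 N

Choose the hinge as the axis so the unknown hinge reaction has zero arm there.
Beam weight: 6.05 × 9.8 = 59.29 N down at 2.295 m → arm 2.295 m, τ = 59.29 × 2.295 = 136.1 N·m clockwise.
Weight: 59.9 × 9.8 = 587 N down at 3.72 m → arm 3.72 m, τ = 587 × 3.72 = 2184 N·m clockwise.
Total clockwise load moment = 2320 N·m.
The cable tension T acts at 4.34 m; only its component perpendicular to the rod, T sinθ, produces torque. sin 32.1° = 0.5314.
For rotational equilibrium, T × 4.34 × 0.5314 = 2320, so T = 2320 / 2.306 = 1010 N.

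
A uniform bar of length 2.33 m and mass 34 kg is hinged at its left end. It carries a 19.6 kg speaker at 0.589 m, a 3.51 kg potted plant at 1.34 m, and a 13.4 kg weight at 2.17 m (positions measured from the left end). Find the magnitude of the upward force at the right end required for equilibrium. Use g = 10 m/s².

F ≈ 365 N

Choose the left end as the axis so the unknown pivot reaction has zero arm there.
Beam weight: 34 × 10 = 340 N down at 1.165 m → arm 1.165 m, τ = 340 × 1.165 = 396.1 N·m clockwise.
Speaker: 19.6 × 10 = 196 N down at 0.589 m → arm 0.589 m, τ = 196 × 0.589 = 115.4 N·m clockwise.
Potted plant: 3.51 × 10 = 35.1 N down at 1.34 m → arm 1.34 m, τ = 35.1 × 1.34 = 47.03 N·m clockwise.
Weight: 13.4 × 10 = 134 N down at 2.17 m → arm 2.17 m, τ = 134 × 2.17 = 290.8 N·m clockwise.
Net moment of the loads = 849.3 N·m clockwise.
The upward force F acts at the right end, arm 2.33 m, giving F × 2.33 counterclockwise.
Balancing moments: F × 2.33 = 849.3, giving F = 849.3 / 2.33 = 365 N.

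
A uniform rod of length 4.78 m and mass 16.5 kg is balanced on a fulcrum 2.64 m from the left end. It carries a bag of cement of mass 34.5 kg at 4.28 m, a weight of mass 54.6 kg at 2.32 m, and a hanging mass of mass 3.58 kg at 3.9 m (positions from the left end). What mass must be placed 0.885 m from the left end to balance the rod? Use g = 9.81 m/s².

m ≈ 22.5 kg

Choose the fulcrum (at 2.64 m from the left end) as the axis so the support reaction has zero arm there.
Beam weight: 16.5 × 9.81 = 161.9 N down at 2.39 m → arm 0.25 m, τ = 161.9 × 0.25 = 40.48 N·m counterclockwise.
Bag of cement: 34.5 × 9.81 = 338.4 N down at 4.28 m → arm 1.64 m, τ = 338.4 × 1.64 = 555 N·m clockwise.
Weight: 54.6 × 9.81 = 535.6 N down at 2.32 m → arm 0.32 m, τ = 535.6 × 0.32 = 171.4 N·m counterclockwise.
Hanging mass: 3.58 × 9.81 = 35.12 N down at 3.9 m → arm 1.26 m, τ = 35.12 × 1.26 = 44.25 N·m clockwise.
Net moment of known loads = 387.4 N·m clockwise.
An unknown mass m at 0.885 m has arm 1.755 m; its moment is m·g·1.755 counterclockwise.
For rotational equilibrium, m × 9.81 × 1.755 = 387.4, so m = 387.4 / (9.81 × 1.755) = 22.5 kg.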